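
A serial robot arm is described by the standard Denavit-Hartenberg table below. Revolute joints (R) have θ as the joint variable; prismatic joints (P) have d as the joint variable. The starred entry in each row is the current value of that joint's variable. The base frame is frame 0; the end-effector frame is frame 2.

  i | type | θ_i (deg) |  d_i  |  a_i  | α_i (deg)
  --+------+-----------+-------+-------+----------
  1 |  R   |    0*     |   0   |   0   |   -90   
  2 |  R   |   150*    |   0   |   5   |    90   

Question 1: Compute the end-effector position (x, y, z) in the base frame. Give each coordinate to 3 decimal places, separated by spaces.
-4.330 0.000 -2.500

after link 1: o_1 = (0.0000, 0.0000, 0.0000)
after link 2: o_2 = (-4.3301, 0.0000, -2.5000)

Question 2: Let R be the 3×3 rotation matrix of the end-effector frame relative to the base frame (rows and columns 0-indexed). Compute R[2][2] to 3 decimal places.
End-effector z-axis (col 2 of R) = (0.5000,0.0000,-0.8660)
R[2][2] = -0.8660

-0.866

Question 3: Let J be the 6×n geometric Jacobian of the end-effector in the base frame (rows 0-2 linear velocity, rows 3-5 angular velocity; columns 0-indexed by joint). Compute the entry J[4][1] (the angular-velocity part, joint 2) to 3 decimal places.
axis z_1 = (0.0000,1.0000,0.0000); lever o_n−o_1 = (-4.3301,0.0000,-2.5000)
cross product → J_v[:, 1] = (-2.5000,-0.0000,4.3301)
J_ω[:, 1] = z_1
entry J[4][1] = 1.0000

1.000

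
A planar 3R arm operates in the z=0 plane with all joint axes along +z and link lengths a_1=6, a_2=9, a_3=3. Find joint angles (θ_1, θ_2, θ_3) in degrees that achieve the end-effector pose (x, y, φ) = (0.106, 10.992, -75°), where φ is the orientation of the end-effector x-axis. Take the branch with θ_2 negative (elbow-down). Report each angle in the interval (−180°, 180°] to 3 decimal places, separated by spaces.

wrist centre = target − a_3·(cos φ, sin φ) = (-0.6705, 13.8898)
cos θ_2 = (193.3754−6²−9²)/(2·6·9) = 0.7072; θ_2 = -44.9941° (elbow-down)
β = atan2(13.8898,-0.6705) = 92.7635°; ψ = atan2(-6.3633,12.3646) = -27.2321°
θ_1 = β − ψ = 119.9956°
θ_3 = φ − θ_1 − θ_2 = -150.0015° (wrapped to (-180°,180°])

119.996 -44.994 -150.002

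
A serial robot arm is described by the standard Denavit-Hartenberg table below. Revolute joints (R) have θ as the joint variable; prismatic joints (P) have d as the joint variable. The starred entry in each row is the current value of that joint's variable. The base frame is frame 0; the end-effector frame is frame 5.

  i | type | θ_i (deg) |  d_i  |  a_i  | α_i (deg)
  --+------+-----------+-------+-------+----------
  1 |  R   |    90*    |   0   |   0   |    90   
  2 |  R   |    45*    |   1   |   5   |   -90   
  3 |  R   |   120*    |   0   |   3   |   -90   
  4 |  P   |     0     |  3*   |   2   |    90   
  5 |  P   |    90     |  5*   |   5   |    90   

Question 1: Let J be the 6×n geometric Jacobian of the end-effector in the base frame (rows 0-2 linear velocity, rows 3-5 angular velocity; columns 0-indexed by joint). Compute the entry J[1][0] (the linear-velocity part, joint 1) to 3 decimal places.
0.670

axis z_0 = ẑ; lever o_n−o_0 = (0.6699,-6.6667,0.4043)
cross product → J_v[:, 0] = (6.6667,0.6699,-0.0000)
J_ω[:, 0] = z_0
entry J[1][0] = 0.6699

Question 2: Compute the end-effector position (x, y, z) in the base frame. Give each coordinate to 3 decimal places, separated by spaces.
after link 1: o_1 = (0.0000, 0.0000, 0.0000)
after link 2: o_2 = (1.0000, 3.5355, 3.5355)
after link 3: o_3 = (-1.5981, 2.4749, 2.4749)
after link 4: o_4 = (-1.8301, -0.0694, -0.0694)
after link 5: o_5 = (0.6699, -6.6667, 0.4043)

0.670 -6.667 0.404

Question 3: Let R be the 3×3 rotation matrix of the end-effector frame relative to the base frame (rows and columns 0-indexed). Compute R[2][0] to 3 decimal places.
End-effector x-axis (col 0 of R) = (0.5000,-0.6124,-0.6124)
R[2][0] = -0.6124

-0.612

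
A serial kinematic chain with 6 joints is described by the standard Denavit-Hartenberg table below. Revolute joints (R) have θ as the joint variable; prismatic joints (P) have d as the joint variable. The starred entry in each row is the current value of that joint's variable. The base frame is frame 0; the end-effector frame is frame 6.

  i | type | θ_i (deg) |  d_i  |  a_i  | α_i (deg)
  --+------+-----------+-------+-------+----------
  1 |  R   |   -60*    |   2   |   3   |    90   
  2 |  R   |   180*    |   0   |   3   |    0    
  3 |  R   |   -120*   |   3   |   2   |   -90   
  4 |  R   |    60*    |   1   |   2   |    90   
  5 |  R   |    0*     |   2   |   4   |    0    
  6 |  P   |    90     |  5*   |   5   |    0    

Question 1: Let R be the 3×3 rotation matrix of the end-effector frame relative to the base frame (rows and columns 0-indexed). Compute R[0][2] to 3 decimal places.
End-effector z-axis (col 2 of R) = (-0.2165,-0.6250,0.7500)
R[0][2] = -0.2165

-0.217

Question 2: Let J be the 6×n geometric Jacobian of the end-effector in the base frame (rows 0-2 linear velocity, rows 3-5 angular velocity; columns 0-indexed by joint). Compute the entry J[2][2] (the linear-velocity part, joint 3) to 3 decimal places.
0.335

axis z_2 = (-0.8660,-0.5000,0.0000); lever o_n−o_2 = (-0.9617,-0.9420,12.5801)
cross product → J_v[:, 2] = (-6.2901,10.8947,0.3349)
J_ω[:, 2] = z_2
entry J[2][2] = 0.3349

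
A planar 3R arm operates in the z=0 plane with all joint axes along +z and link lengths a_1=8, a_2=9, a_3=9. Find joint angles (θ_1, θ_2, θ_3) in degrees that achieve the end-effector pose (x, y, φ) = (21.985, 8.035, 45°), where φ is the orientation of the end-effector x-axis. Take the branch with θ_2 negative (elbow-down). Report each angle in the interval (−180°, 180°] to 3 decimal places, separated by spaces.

30.006 -45.008 60.002

wrist centre = target − a_3·(cos φ, sin φ) = (15.6210, 1.6710)
cos θ_2 = (246.8092−8²−9²)/(2·8·9) = 0.7070; θ_2 = -45.0080° (elbow-down)
β = atan2(1.6710,15.6210) = 6.1059°; ψ = atan2(-6.3648,14.3631) = -23.9000°
θ_1 = β − ψ = 30.0059°
θ_3 = φ − θ_1 − θ_2 = 60.0020° (wrapped to (-180°,180°])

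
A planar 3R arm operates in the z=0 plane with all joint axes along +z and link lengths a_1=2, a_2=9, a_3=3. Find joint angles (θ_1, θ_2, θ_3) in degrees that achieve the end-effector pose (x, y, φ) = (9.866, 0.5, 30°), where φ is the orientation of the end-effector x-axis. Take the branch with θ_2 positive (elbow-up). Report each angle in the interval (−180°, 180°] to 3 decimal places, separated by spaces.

-150.001 150.001 30.000

wrist centre = target − a_3·(cos φ, sin φ) = (7.2679, -1.0000)
cos θ_2 = (53.8227−2²−9²)/(2·2·9) = -0.8660; θ_2 = 150.0012° (elbow-up)
β = atan2(-1.0000,7.2679) = -7.8342°; ψ = atan2(4.4998,-5.7943) = 142.1673°
θ_1 = β − ψ = -150.0015°
θ_3 = φ − θ_1 − θ_2 = 30.0003° (wrapped to (-180°,180°])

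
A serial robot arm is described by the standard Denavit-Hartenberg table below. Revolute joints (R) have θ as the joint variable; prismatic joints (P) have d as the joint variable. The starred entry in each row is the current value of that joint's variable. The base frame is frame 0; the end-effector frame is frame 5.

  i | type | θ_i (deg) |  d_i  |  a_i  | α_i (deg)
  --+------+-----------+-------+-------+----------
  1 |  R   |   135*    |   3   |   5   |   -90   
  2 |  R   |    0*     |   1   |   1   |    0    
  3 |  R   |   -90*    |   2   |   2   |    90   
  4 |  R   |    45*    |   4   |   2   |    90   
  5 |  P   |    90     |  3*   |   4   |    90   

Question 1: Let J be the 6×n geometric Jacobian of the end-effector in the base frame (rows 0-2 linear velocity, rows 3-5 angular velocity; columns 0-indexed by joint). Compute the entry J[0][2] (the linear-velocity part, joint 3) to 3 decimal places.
axis z_2 = (-0.7071,-0.7071,0.0000); lever o_n−o_2 = (4.7426,-6.5711,5.5355)
cross product → J_v[:, 2] = (-3.9142,3.9142,8.0000)
J_ω[:, 2] = z_2
entry J[0][2] = -3.9142

-3.914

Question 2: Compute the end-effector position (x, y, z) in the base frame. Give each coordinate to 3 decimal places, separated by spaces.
-0.207 -3.036 8.536

after link 1: o_1 = (-3.5355, 3.5355, 3.0000)
after link 2: o_2 = (-4.9497, 3.5355, 3.0000)
after link 3: o_3 = (-6.3640, 2.1213, 5.0000)
after link 4: o_4 = (-4.5355, -1.7071, 6.4142)
after link 5: o_5 = (-0.2071, -3.0355, 8.5355)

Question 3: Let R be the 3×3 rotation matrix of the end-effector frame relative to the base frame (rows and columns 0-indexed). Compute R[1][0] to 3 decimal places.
End-effector x-axis (col 0 of R) = (0.7071,-0.7071,0.0000)
R[1][0] = -0.7071

-0.707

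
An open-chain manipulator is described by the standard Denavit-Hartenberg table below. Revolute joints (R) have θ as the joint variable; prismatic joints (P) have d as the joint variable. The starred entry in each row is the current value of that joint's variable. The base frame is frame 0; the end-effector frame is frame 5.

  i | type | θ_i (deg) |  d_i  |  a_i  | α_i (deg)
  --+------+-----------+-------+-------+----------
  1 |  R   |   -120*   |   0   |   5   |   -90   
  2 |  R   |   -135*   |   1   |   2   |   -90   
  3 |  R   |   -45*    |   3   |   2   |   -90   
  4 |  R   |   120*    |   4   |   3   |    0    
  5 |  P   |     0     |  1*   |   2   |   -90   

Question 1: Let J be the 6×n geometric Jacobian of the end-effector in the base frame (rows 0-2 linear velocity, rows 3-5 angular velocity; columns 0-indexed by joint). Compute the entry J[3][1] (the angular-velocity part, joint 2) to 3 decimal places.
0.866

axis z_1 = (0.8660,-0.5000,0.0000); lever o_n−o_1 = (-0.1996,5.4324,2.7237)
cross product → J_v[:, 1] = (-1.3618,-2.3588,4.6048)
J_ω[:, 1] = z_1
entry J[3][1] = 0.8660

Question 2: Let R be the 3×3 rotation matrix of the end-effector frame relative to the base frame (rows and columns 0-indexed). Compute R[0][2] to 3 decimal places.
End-effector z-axis (col 2 of R) = (-0.9236,-0.3750,-0.0795)
R[0][2] = -0.9236

-0.924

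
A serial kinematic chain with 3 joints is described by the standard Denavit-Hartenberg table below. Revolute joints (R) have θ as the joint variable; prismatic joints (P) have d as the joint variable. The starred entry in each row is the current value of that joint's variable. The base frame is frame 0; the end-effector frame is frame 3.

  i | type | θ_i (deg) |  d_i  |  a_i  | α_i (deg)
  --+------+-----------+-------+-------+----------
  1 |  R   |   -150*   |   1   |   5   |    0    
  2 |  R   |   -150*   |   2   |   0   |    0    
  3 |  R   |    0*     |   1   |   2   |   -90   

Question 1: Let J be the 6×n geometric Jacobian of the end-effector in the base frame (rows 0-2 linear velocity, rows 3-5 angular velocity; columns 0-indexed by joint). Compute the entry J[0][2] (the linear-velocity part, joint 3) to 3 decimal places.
-1.732

axis z_2 = (0.0000,0.0000,1.0000); lever o_n−o_2 = (1.0000,1.7321,1.0000)
cross product → J_v[:, 2] = (-1.7321,1.0000,0.0000)
J_ω[:, 2] = z_2
entry J[0][2] = -1.7321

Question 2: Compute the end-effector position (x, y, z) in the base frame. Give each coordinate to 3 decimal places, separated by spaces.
-3.330 -0.768 4.000

after link 1: o_1 = (-4.3301, -2.5000, 1.0000)
after link 2: o_2 = (-4.3301, -2.5000, 3.0000)
after link 3: o_3 = (-3.3301, -0.7679, 4.0000)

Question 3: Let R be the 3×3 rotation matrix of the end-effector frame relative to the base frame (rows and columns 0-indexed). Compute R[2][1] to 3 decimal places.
End-effector y-axis (col 1 of R) = (-0.0000,0.0000,-1.0000)
R[2][1] = -1.0000

-1.000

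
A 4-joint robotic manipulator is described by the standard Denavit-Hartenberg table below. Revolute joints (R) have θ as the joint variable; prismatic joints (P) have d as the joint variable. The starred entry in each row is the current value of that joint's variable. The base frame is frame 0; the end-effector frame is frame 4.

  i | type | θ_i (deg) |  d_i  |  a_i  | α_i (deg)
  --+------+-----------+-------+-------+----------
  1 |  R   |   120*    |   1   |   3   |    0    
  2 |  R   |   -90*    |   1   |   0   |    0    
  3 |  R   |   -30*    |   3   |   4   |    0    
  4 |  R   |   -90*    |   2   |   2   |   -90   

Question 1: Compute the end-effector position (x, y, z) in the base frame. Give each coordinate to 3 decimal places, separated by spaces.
2.500 0.598 7.000

after link 1: o_1 = (-1.5000, 2.5981, 1.0000)
after link 2: o_2 = (-1.5000, 2.5981, 2.0000)
after link 3: o_3 = (2.5000, 2.5981, 5.0000)
after link 4: o_4 = (2.5000, 0.5981, 7.0000)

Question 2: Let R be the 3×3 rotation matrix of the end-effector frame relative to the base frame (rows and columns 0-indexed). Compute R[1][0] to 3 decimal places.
End-effector x-axis (col 0 of R) = (-0.0000,-1.0000,0.0000)
R[1][0] = -1.0000

-1.000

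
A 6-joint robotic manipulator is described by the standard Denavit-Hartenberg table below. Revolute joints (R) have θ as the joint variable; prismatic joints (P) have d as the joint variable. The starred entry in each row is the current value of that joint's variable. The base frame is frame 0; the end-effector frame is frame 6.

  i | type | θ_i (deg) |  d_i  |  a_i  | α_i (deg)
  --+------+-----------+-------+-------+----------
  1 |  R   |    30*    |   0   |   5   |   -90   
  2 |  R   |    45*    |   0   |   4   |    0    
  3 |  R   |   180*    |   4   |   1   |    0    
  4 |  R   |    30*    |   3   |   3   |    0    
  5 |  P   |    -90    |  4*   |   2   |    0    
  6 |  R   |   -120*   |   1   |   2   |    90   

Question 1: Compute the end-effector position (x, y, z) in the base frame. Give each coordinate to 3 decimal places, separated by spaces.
-0.953 13.306 -1.155

after link 1: o_1 = (4.3301, 2.5000, 0.0000)
after link 2: o_2 = (6.7796, 3.9142, -2.8284)
after link 3: o_3 = (4.1672, 7.0248, -2.1213)
after link 4: o_4 = (1.9948, 9.2346, 0.7765)
after link 5: o_5 = (-1.6782, 11.7328, 0.2588)
after link 6: o_6 = (-0.9535, 13.3059, -1.1554)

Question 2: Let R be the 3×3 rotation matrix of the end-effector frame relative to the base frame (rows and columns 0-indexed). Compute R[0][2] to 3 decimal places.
End-effector z-axis (col 2 of R) = (0.6124,0.3536,0.7071)
R[0][2] = 0.6124

0.612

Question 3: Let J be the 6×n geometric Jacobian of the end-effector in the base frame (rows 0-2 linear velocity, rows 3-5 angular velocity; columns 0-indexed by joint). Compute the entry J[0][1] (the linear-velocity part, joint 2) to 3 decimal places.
axis z_1 = (-0.5000,0.8660,0.0000); lever o_n−o_1 = (-5.2836,10.8059,-1.1554)
cross product → J_v[:, 1] = (-1.0006,-0.5777,-0.8272)
J_ω[:, 1] = z_1
entry J[0][1] = -1.0006

-1.001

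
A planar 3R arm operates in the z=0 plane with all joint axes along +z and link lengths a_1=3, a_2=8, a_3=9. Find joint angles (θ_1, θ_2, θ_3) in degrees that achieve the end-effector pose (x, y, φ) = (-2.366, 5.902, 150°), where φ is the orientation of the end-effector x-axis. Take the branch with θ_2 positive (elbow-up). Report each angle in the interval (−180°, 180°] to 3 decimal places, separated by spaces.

wrist centre = target − a_3·(cos φ, sin φ) = (5.4282, 1.4020)
cos θ_2 = (31.4313−3²−8²)/(2·3·8) = -0.8660; θ_2 = 149.9988° (elbow-up)
β = atan2(1.4020,5.4282) = 14.4818°; ψ = atan2(4.0001,-3.9281) = 134.4795°
θ_1 = β − ψ = -119.9977°
θ_3 = φ − θ_1 − θ_2 = 119.9989° (wrapped to (-180°,180°])

-119.998 149.999 119.999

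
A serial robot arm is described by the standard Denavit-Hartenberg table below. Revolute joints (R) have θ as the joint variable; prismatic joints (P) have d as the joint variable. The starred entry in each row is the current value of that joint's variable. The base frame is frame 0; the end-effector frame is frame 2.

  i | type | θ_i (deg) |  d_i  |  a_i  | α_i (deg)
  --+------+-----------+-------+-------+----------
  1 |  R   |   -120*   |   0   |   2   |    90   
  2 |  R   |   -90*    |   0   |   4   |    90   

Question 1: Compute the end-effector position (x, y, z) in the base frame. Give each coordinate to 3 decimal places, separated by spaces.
-1.000 -1.732 -4.000

after link 1: o_1 = (-1.0000, -1.7321, 0.0000)
after link 2: o_2 = (-1.0000, -1.7321, -4.0000)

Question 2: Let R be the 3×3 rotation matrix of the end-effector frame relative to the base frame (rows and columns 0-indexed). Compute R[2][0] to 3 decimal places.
-1.000

End-effector x-axis (col 0 of R) = (-0.0000,-0.0000,-1.0000)
R[2][0] = -1.0000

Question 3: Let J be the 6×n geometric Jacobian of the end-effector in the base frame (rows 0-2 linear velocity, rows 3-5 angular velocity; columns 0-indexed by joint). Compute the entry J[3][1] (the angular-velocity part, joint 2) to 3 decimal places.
-0.866

axis z_1 = (-0.8660,0.5000,0.0000); lever o_n−o_1 = (-0.0000,0.0000,-4.0000)
cross product → J_v[:, 1] = (-2.0000,-3.4641,0.0000)
J_ω[:, 1] = z_1
entry J[3][1] = -0.8660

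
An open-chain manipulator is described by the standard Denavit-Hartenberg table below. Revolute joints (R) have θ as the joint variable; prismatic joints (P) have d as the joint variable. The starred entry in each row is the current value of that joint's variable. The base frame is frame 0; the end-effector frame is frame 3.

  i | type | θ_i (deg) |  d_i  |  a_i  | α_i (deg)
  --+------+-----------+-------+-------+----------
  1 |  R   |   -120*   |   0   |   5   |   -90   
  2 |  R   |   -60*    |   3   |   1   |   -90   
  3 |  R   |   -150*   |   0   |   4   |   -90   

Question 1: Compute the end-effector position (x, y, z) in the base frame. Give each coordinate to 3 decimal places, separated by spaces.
after link 1: o_1 = (-2.5000, -4.3301, 0.0000)
after link 2: o_2 = (-0.1519, -6.2631, 0.8660)
after link 3: o_3 = (2.4462, -5.7631, -2.1340)

2.446 -5.763 -2.134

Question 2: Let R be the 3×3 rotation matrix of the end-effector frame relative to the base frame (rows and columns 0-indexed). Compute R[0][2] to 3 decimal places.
0.625

End-effector z-axis (col 2 of R) = (0.6250,-0.6495,0.4330)
R[0][2] = 0.6250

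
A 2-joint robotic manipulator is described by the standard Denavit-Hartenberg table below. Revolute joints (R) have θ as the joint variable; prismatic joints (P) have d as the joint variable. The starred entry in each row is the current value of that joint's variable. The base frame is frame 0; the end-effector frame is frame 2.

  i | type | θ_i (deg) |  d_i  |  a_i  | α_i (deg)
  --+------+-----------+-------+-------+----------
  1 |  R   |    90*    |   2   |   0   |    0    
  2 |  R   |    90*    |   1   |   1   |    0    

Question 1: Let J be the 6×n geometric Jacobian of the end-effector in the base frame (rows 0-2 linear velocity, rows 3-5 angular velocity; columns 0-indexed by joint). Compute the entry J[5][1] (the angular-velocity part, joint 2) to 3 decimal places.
axis z_1 = (0.0000,0.0000,1.0000); lever o_n−o_1 = (-1.0000,0.0000,1.0000)
cross product → J_v[:, 1] = (-0.0000,-1.0000,0.0000)
J_ω[:, 1] = z_1
entry J[5][1] = 1.0000

1.000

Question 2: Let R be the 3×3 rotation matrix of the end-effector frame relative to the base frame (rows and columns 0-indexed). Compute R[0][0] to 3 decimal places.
End-effector x-axis (col 0 of R) = (-1.0000,0.0000,0.0000)
R[0][0] = -1.0000

-1.000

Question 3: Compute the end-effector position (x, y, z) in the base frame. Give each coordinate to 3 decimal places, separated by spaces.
-1.000 0.000 3.000

after link 1: o_1 = (0.0000, 0.0000, 2.0000)
after link 2: o_2 = (-1.0000, 0.0000, 3.0000)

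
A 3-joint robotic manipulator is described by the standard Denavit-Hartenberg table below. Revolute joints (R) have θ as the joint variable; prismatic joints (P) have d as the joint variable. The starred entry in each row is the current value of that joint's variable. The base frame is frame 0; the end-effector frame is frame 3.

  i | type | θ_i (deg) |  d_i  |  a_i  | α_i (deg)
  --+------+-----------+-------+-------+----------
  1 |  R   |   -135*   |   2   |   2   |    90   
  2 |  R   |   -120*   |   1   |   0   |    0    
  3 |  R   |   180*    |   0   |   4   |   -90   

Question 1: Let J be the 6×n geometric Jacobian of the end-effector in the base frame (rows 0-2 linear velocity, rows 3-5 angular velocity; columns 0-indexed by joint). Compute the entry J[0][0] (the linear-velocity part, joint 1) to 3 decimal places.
axis z_0 = ẑ; lever o_n−o_0 = (-3.5355,-2.1213,5.4641)
cross product → J_v[:, 0] = (2.1213,-3.5355,0.0000)
J_ω[:, 0] = z_0
entry J[0][0] = 2.1213

2.121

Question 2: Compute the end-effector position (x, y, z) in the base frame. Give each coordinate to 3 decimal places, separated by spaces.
-3.536 -2.121 5.464

after link 1: o_1 = (-1.4142, -1.4142, 2.0000)
after link 2: o_2 = (-2.1213, -0.7071, 2.0000)
after link 3: o_3 = (-3.5355, -2.1213, 5.4641)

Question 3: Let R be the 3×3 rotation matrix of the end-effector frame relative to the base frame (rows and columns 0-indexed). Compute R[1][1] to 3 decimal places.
-0.707

End-effector y-axis (col 1 of R) = (0.7071,-0.7071,-0.0000)
R[1][1] = -0.7071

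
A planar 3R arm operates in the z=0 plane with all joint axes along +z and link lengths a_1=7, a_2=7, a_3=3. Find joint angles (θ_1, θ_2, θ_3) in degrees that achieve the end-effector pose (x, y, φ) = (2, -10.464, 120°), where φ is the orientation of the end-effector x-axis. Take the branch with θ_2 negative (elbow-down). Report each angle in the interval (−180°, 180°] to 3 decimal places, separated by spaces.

-59.998 -30.003 -149.999

wrist centre = target − a_3·(cos φ, sin φ) = (3.5000, -13.0621)
cos θ_2 = (182.8678−7²−7²)/(2·7·7) = 0.8660; θ_2 = -30.0031° (elbow-down)
β = atan2(-13.0621,3.5000) = -74.9999°; ψ = atan2(-3.5003,13.0620) = -15.0016°
θ_1 = β − ψ = -59.9983°
θ_3 = φ − θ_1 − θ_2 = -149.9986° (wrapped to (-180°,180°])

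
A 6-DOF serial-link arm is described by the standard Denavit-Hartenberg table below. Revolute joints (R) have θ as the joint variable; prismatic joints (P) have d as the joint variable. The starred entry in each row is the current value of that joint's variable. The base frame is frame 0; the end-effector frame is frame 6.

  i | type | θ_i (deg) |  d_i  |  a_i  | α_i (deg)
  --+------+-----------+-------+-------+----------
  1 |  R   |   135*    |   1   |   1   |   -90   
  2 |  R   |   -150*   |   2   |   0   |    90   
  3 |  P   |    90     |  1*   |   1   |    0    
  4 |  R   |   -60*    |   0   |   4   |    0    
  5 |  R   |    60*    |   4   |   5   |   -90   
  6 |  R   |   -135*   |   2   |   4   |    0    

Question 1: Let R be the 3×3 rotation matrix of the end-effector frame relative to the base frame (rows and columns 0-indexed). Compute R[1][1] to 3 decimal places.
End-effector y-axis (col 1 of R) = (-0.2500,-0.7500,-0.6124)
R[1][1] = -0.7500

-0.750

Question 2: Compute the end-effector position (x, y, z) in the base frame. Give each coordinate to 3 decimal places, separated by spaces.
after link 1: o_1 = (-0.7071, 0.7071, 1.0000)
after link 2: o_2 = (-2.1213, -0.7071, 1.0000)
after link 3: o_3 = (-2.4749, -1.7678, 0.1340)
after link 4: o_4 = (-1.7678, -5.3033, 1.8660)
after link 5: o_5 = (-3.8891, -10.2530, -1.5981)
after link 6: o_6 = (-2.1138, -8.0283, -5.0476)

-2.114 -8.028 -5.048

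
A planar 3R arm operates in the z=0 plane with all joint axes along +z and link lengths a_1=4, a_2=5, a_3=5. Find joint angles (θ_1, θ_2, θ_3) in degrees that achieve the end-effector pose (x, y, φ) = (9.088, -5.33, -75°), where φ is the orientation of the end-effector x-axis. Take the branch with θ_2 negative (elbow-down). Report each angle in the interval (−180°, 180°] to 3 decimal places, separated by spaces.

wrist centre = target − a_3·(cos φ, sin φ) = (7.7939, -0.5004)
cos θ_2 = (60.9953−4²−5²)/(2·4·5) = 0.4999; θ_2 = -60.0077° (elbow-down)
β = atan2(-0.5004,7.7939) = -3.6734°; ψ = atan2(-4.3305,6.4994) = -33.6749°
θ_1 = β − ψ = 30.0016°
θ_3 = φ − θ_1 − θ_2 = -44.9938° (wrapped to (-180°,180°])

30.002 -60.008 -44.994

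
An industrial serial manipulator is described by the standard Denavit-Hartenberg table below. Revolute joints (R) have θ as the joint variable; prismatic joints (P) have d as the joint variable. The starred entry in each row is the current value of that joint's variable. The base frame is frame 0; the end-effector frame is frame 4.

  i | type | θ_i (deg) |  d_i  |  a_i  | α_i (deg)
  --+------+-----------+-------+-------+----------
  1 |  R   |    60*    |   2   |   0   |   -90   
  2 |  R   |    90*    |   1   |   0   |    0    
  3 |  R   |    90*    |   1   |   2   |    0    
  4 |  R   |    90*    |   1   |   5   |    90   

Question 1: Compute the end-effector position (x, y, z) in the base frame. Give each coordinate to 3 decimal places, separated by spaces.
after link 1: o_1 = (0.0000, 0.0000, 2.0000)
after link 2: o_2 = (-0.8660, 0.5000, 2.0000)
after link 3: o_3 = (-2.7321, -0.7321, 2.0000)
after link 4: o_4 = (-3.5981, -0.2321, 7.0000)

-3.598 -0.232 7.000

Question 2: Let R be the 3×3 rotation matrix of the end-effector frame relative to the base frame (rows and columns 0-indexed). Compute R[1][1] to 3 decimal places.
End-effector y-axis (col 1 of R) = (-0.8660,0.5000,0.0000)
R[1][1] = 0.5000

0.500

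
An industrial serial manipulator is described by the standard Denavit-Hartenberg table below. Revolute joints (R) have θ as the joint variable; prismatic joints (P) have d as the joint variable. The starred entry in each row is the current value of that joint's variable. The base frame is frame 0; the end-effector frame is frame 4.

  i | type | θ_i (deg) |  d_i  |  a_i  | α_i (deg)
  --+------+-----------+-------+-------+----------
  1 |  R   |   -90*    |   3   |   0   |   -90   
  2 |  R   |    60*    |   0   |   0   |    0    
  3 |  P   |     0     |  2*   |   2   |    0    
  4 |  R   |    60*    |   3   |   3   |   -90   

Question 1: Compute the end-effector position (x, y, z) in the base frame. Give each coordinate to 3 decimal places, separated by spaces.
after link 1: o_1 = (0.0000, 0.0000, 3.0000)
after link 2: o_2 = (0.0000, 0.0000, 3.0000)
after link 3: o_3 = (2.0000, -1.0000, 1.2679)
after link 4: o_4 = (5.0000, 0.5000, -1.3301)

5.000 0.500 -1.330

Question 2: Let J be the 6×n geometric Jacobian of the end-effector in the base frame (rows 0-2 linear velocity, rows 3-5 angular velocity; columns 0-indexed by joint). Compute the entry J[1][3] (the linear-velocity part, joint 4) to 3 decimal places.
axis z_3 = (1.0000,0.0000,0.0000); lever o_n−o_3 = (3.0000,1.5000,-2.5981)
cross product → J_v[:, 3] = (-0.0000,2.5981,1.5000)
J_ω[:, 3] = z_3
entry J[1][3] = 2.5981

2.598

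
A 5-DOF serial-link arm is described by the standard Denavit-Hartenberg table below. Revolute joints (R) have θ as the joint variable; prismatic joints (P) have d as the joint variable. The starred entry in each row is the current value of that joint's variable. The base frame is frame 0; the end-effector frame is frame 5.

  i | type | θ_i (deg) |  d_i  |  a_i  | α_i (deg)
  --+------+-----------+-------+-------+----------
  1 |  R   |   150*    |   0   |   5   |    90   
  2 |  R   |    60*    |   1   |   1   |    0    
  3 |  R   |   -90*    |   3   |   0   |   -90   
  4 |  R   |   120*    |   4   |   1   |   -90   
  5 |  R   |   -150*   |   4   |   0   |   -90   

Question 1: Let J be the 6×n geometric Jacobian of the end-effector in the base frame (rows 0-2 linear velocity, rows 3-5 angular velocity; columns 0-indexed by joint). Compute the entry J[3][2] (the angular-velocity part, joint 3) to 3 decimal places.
0.500

axis z_2 = (0.5000,0.8660,0.0000); lever o_n−o_2 = (3.3080,2.8636,5.4462)
cross product → J_v[:, 2] = (4.7165,-2.7231,-1.4330)
J_ω[:, 2] = z_2
entry J[3][2] = 0.5000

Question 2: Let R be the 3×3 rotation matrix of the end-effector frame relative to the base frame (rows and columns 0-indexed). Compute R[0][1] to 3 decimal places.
-0.900

End-effector y-axis (col 1 of R) = (-0.8995,-0.0580,-0.4330)
R[0][1] = -0.8995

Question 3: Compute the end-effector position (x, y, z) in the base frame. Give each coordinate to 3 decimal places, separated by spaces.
-0.955 6.480 6.312

after link 1: o_1 = (-4.3301, 2.5000, 0.0000)
after link 2: o_2 = (-4.2631, 3.6160, 0.8660)
after link 3: o_3 = (-2.7631, 6.2141, 0.8660)
after link 4: o_4 = (-4.5532, 6.2476, 4.5801)
after link 5: o_5 = (-0.9551, 6.4796, 6.3122)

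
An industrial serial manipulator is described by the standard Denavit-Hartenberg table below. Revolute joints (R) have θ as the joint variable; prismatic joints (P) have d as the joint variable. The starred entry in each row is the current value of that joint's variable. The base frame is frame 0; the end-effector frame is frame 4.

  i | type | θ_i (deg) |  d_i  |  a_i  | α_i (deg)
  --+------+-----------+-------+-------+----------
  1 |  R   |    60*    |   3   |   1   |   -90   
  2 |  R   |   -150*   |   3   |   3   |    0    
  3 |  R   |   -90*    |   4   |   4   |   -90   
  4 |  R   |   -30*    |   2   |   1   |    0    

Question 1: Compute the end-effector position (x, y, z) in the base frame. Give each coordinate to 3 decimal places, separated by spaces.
after link 1: o_1 = (0.5000, 0.8660, 3.0000)
after link 2: o_2 = (-3.3971, 0.1160, 4.5000)
after link 3: o_3 = (-7.8612, 0.3840, 1.0359)
after link 4: o_4 = (-9.3768, -1.2410, 1.2859)

-9.377 -1.241 1.286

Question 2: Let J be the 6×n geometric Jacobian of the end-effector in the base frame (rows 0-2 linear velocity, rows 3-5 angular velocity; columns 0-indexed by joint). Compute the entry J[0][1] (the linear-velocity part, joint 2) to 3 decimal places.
axis z_1 = (-0.8660,0.5000,0.0000); lever o_n−o_1 = (-9.8768,-2.1071,-1.7141)
cross product → J_v[:, 1] = (-0.8571,-1.4845,6.7631)
J_ω[:, 1] = z_1
entry J[0][1] = -0.8571

-0.857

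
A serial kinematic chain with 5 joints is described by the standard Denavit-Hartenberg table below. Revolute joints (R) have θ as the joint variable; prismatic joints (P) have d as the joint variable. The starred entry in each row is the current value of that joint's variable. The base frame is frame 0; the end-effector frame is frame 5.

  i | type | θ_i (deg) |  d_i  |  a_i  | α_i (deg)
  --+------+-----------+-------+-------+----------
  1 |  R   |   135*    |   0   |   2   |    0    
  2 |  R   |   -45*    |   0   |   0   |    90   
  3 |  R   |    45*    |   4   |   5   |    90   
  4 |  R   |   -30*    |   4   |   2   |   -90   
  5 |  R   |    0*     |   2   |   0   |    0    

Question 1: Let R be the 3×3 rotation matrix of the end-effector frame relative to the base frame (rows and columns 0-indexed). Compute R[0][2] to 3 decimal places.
End-effector z-axis (col 2 of R) = (0.8660,0.3536,0.3536)
R[0][2] = 0.8660

0.866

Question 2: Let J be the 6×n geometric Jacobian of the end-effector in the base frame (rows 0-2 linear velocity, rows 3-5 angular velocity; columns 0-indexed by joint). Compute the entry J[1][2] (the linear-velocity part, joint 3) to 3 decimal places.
-2.639

axis z_2 = (1.0000,0.0000,0.0000); lever o_n−o_2 = (4.7321,8.2958,2.6390)
cross product → J_v[:, 2] = (-0.0000,-2.6390,8.2958)
J_ω[:, 2] = z_2
entry J[1][2] = -2.6390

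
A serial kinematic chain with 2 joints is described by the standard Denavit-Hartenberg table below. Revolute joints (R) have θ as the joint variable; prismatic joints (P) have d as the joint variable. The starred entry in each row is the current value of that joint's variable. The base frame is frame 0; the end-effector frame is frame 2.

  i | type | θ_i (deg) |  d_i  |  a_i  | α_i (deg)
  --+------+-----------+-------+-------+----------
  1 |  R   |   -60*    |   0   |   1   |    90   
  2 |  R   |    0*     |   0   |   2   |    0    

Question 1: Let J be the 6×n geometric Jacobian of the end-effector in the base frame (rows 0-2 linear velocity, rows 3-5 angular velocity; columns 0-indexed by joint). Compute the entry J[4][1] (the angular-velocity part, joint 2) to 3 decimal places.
-0.500

axis z_1 = (-0.8660,-0.5000,0.0000); lever o_n−o_1 = (1.0000,-1.7321,0.0000)
cross product → J_v[:, 1] = (0.0000,0.0000,2.0000)
J_ω[:, 1] = z_1
entry J[4][1] = -0.5000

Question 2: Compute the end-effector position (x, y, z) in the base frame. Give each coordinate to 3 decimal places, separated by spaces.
1.500 -2.598 0.000

after link 1: o_1 = (0.5000, -0.8660, 0.0000)
after link 2: o_2 = (1.5000, -2.5981, 0.0000)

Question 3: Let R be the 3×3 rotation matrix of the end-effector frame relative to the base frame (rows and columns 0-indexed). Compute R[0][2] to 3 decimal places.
-0.866

End-effector z-axis (col 2 of R) = (-0.8660,-0.5000,0.0000)
R[0][2] = -0.8660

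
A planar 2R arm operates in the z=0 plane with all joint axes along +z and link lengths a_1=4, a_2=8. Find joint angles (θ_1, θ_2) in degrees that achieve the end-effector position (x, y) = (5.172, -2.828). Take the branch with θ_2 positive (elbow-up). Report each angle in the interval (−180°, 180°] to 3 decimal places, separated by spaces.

cos θ_2 = (34.7472−4²−8²)/(2·4·8) = -0.7071; θ_2 = 134.9975° (elbow-up)
β = atan2(-2.8280,5.1720) = -28.6694°; ψ = atan2(5.6571,-1.6566) = 106.3219°
θ_1 = β − ψ = -134.9913°

-134.991 134.997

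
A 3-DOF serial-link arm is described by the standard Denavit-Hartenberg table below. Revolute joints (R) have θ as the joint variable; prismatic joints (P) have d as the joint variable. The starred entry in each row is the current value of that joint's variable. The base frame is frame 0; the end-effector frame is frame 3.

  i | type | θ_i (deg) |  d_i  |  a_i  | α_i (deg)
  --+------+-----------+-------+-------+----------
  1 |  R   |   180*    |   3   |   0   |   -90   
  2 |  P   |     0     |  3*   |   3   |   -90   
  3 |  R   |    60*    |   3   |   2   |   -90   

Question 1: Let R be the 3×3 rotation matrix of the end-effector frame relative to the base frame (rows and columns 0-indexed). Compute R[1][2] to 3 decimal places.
End-effector z-axis (col 2 of R) = (0.8660,0.5000,-0.0000)
R[1][2] = 0.5000

0.500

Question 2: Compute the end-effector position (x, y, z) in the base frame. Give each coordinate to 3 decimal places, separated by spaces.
-4.000 -1.268 -0.000

after link 1: o_1 = (0.0000, 0.0000, 3.0000)
after link 2: o_2 = (-3.0000, -3.0000, 3.0000)
after link 3: o_3 = (-4.0000, -1.2679, -0.0000)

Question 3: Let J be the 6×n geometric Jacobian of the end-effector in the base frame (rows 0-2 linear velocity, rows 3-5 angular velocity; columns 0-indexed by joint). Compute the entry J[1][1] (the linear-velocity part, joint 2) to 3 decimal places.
prismatic axis z_1 = (-0.0000,-1.0000,0.0000)
J_v[:, 1] = z_1; J_ω[:, 1] = (0,0,0)
entry J[1][1] = -1.0000

-1.000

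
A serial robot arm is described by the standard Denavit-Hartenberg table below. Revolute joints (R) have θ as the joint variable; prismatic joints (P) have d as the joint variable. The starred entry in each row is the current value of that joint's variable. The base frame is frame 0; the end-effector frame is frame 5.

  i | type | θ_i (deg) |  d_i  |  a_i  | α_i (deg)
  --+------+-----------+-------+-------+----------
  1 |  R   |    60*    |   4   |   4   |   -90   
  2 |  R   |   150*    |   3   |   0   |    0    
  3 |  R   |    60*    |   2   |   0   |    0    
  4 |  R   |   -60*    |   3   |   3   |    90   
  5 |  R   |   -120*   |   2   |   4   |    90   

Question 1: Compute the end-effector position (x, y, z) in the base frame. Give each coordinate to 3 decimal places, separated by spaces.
after link 1: o_1 = (2.0000, 3.4641, 4.0000)
after link 2: o_2 = (-0.5981, 4.9641, 4.0000)
after link 3: o_3 = (-2.3301, 5.9641, 4.0000)
after link 4: o_4 = (-6.2272, 5.2141, 2.5000)
after link 5: o_5 = (-1.8612, 5.8481, 1.7679)

-1.861 5.848 1.768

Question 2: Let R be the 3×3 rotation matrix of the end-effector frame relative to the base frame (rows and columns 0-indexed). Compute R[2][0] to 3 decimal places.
End-effector x-axis (col 0 of R) = (0.9665,-0.0580,0.2500)
R[2][0] = 0.2500

0.250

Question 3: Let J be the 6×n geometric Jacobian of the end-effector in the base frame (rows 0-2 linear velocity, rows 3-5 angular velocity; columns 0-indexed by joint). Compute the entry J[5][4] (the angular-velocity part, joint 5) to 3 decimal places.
-0.866

axis z_4 = (0.2500,0.4330,-0.8660); lever o_n−o_4 = (4.3660,0.6340,-0.7321)
cross product → J_v[:, 4] = (0.2321,-3.5981,-1.7321)
J_ω[:, 4] = z_4
entry J[5][4] = -0.8660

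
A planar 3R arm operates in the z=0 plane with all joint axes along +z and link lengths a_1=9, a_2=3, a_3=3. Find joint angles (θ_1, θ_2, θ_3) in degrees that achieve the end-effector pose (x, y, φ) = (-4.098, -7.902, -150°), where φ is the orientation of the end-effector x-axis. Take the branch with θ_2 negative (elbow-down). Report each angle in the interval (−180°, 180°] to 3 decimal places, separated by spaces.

wrist centre = target − a_3·(cos φ, sin φ) = (-1.4999, -6.4020)
cos θ_2 = (43.2354−9²−3²)/(2·9·3) = -0.8660; θ_2 = -149.9984° (elbow-down)
β = atan2(-6.4020,-1.4999) = -103.1860°; ψ = atan2(-1.5001,6.4020) = -13.1873°
θ_1 = β − ψ = -89.9987°
θ_3 = φ − θ_1 − θ_2 = 89.9971° (wrapped to (-180°,180°])

-89.999 -149.998 89.997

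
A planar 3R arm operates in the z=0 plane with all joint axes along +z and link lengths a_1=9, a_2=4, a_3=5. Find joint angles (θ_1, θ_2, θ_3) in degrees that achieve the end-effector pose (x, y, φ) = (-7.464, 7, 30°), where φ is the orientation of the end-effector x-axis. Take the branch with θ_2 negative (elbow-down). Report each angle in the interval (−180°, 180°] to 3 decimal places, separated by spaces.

wrist centre = target − a_3·(cos φ, sin φ) = (-11.7941, 4.5000)
cos θ_2 = (159.3514−9²−4²)/(2·9·4) = 0.8660; θ_2 = -30.0038° (elbow-down)
β = atan2(4.5000,-11.7941) = 159.1159°; ψ = atan2(-2.0002,12.4640) = -9.1171°
θ_1 = β − ψ = 168.2330°
θ_3 = φ − θ_1 − θ_2 = -108.2292° (wrapped to (-180°,180°])

168.233 -30.004 -108.229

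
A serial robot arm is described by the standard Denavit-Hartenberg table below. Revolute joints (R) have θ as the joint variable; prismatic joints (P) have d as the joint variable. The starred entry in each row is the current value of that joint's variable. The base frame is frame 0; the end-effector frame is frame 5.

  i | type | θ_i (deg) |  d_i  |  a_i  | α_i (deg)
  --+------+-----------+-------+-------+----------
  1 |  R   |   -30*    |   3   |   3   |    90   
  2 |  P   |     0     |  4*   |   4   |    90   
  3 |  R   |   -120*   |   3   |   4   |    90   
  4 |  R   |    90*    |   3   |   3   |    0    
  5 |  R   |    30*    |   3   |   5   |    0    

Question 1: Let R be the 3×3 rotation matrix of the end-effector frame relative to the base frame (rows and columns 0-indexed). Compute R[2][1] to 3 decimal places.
0.500

End-effector y-axis (col 1 of R) = (-0.0000,-0.8660,0.5000)
R[2][1] = 0.5000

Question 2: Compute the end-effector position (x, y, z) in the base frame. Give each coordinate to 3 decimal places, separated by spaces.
after link 1: o_1 = (2.5981, -1.5000, 3.0000)
after link 2: o_2 = (4.0622, -6.9641, 3.0000)
after link 3: o_3 = (4.0622, -2.9641, 0.0000)
after link 4: o_4 = (1.0622, -2.9641, -3.0000)
after link 5: o_5 = (-1.9378, -5.4641, -7.3301)

-1.938 -5.464 -7.330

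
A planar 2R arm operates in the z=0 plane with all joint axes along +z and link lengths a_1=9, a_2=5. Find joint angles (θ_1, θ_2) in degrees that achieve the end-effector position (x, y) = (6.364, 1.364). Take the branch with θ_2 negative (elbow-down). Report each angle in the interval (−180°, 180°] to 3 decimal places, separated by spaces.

cos θ_2 = (42.3610−9²−5²)/(2·9·5) = -0.7071; θ_2 = -134.9995° (elbow-down)
β = atan2(1.3640,6.3640) = 12.0972°; ψ = atan2(-3.5356,5.4645) = -32.9031°
θ_1 = β − ψ = 45.0004°

45.000 -134.999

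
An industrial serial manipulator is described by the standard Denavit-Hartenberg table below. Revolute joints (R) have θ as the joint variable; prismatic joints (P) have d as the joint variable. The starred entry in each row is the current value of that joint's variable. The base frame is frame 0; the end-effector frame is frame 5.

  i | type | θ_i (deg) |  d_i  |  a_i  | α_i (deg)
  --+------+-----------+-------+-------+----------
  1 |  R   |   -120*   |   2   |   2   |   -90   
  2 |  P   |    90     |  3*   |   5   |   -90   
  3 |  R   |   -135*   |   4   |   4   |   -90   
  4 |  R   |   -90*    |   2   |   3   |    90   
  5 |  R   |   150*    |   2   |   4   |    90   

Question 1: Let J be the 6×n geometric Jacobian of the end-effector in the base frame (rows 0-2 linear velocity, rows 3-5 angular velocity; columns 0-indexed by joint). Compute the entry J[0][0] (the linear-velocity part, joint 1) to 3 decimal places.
axis z_0 = ẑ; lever o_n−o_0 = (7.0403,-2.2912,-4.4142)
cross product → J_v[:, 0] = (2.2912,7.0403,-0.0000)
J_ω[:, 0] = z_0
entry J[0][0] = 2.2912

2.291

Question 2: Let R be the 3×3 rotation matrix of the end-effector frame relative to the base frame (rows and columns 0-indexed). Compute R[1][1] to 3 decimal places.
End-effector y-axis (col 1 of R) = (-0.6124,0.3536,-0.7071)
R[1][1] = 0.3536

0.354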